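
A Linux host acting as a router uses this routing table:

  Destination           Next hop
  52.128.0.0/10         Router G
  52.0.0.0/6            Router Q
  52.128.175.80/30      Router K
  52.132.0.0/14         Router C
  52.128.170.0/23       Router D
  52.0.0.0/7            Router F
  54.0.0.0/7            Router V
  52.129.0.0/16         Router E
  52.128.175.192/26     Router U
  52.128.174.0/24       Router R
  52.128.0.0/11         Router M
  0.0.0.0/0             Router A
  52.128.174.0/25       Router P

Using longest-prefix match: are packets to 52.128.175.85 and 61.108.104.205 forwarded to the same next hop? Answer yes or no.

52.128.175.85: longest match 52.128.0.0/11 -> Router M
61.108.104.205: longest match 0.0.0.0/0 -> Router A

no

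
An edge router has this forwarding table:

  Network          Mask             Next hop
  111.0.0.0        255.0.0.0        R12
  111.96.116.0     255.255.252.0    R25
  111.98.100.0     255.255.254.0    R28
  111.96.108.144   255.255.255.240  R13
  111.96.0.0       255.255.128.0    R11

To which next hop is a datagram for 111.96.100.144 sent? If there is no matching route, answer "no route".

Routes whose prefix contains 111.96.100.144:
  111.0.0.0/8 (111.0.0.0 - 111.255.255.255) -> R12
  111.96.0.0/17 (111.96.0.0 - 111.96.127.255) -> R11
More-specific entries that do NOT match:
  111.96.108.144/28 (111.96.108.144 - 111.96.108.159) does not contain 111.96.100.144
  111.98.100.0/23 (111.98.100.0 - 111.98.101.255) does not contain 111.96.100.144
  111.96.116.0/22 (111.96.116.0 - 111.96.119.255) does not contain 111.96.100.144
Longest matching prefix is /17 -> next hop R11.

R11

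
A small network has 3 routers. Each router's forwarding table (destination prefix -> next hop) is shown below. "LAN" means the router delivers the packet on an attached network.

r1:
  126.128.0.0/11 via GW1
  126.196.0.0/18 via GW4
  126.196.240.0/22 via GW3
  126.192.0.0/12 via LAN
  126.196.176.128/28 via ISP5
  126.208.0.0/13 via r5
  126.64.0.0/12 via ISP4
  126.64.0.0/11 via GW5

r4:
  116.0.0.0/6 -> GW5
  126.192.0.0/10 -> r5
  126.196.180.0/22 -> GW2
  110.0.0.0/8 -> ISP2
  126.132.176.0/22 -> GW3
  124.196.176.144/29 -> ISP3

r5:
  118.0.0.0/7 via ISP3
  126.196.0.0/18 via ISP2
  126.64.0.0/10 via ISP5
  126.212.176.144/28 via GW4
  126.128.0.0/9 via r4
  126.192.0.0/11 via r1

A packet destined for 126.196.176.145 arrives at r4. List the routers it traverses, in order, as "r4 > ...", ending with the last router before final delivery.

r4 > r5 > r1

At r4: longest match for 126.196.176.145 is 126.192.0.0/10 -> r5
At r5: longest match for 126.196.176.145 is 126.192.0.0/11 -> r1
At r1: longest match for 126.196.176.145 is 126.192.0.0/12 -> LAN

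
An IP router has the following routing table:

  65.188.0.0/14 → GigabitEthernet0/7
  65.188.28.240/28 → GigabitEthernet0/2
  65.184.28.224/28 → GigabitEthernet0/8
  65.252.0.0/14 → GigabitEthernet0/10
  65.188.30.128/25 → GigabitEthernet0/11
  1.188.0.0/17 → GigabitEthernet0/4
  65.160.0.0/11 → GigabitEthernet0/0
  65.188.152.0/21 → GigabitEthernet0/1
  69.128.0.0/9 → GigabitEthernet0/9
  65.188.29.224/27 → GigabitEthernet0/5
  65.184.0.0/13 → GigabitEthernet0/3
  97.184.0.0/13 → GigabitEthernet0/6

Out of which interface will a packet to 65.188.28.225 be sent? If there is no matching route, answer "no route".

Routes whose prefix contains 65.188.28.225:
  65.160.0.0/11 (65.160.0.0 - 65.191.255.255) -> GigabitEthernet0/0
  65.184.0.0/13 (65.184.0.0 - 65.191.255.255) -> GigabitEthernet0/3
  65.188.0.0/14 (65.188.0.0 - 65.191.255.255) -> GigabitEthernet0/7
More-specific entries that do NOT match:
  65.188.28.240/28 (65.188.28.240 - 65.188.28.255) does not contain 65.188.28.225
  65.184.28.224/28 (65.184.28.224 - 65.184.28.239) does not contain 65.188.28.225
  65.188.29.224/27 (65.188.29.224 - 65.188.29.255) does not contain 65.188.28.225
  65.188.30.128/25 (65.188.30.128 - 65.188.30.255) does not contain 65.188.28.225
  65.188.152.0/21 (65.188.152.0 - 65.188.159.255) does not contain 65.188.28.225
  1.188.0.0/17 (1.188.0.0 - 1.188.127.255) does not contain 65.188.28.225
Longest matching prefix is /14 -> interface GigabitEthernet0/7.

GigabitEthernet0/7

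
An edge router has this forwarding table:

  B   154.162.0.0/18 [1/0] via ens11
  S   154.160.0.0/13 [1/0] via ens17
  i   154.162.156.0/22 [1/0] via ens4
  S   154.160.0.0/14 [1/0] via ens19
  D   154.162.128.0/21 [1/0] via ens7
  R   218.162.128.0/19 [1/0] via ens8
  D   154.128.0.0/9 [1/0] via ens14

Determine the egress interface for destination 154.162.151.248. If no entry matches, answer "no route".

Routes whose prefix contains 154.162.151.248:
  154.128.0.0/9 (154.128.0.0 - 154.255.255.255) -> ens14
  154.160.0.0/13 (154.160.0.0 - 154.167.255.255) -> ens17
  154.160.0.0/14 (154.160.0.0 - 154.163.255.255) -> ens19
More-specific entries that do NOT match:
  154.162.156.0/22 (154.162.156.0 - 154.162.159.255) does not contain 154.162.151.248
  154.162.128.0/21 (154.162.128.0 - 154.162.135.255) does not contain 154.162.151.248
  218.162.128.0/19 (218.162.128.0 - 218.162.159.255) does not contain 154.162.151.248
  154.162.0.0/18 (154.162.0.0 - 154.162.63.255) does not contain 154.162.151.248
Longest matching prefix is /14 -> interface ens19.

ens19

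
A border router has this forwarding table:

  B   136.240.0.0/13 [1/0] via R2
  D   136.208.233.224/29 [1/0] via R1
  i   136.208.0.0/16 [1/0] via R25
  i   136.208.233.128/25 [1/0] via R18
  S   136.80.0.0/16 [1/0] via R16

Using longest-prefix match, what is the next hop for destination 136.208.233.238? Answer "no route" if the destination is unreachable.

R18

Routes whose prefix contains 136.208.233.238:
  136.208.0.0/16 (136.208.0.0 - 136.208.255.255) -> R25
  136.208.233.128/25 (136.208.233.128 - 136.208.233.255) -> R18
More-specific entries that do NOT match:
  136.208.233.224/29 (136.208.233.224 - 136.208.233.231) does not contain 136.208.233.238
Longest matching prefix is /25 -> next hop R18.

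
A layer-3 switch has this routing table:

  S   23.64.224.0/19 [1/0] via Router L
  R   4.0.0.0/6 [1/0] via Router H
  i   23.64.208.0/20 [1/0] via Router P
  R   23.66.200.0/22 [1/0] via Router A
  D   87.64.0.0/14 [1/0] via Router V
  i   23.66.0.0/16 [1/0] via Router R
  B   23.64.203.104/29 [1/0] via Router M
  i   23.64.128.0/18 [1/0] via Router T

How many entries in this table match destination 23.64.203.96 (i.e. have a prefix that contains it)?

0

No listed prefix contains 23.64.203.96.
Total matching entries: 0.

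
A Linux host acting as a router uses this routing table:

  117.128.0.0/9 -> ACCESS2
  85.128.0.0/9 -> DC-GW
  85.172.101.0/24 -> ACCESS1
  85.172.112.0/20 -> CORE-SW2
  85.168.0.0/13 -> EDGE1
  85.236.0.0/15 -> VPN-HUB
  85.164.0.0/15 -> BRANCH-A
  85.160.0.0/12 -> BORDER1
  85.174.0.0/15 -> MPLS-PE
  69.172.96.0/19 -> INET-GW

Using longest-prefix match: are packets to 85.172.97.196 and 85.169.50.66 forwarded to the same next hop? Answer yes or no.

85.172.97.196: longest match 85.168.0.0/13 -> EDGE1
85.169.50.66: longest match 85.168.0.0/13 -> EDGE1

yes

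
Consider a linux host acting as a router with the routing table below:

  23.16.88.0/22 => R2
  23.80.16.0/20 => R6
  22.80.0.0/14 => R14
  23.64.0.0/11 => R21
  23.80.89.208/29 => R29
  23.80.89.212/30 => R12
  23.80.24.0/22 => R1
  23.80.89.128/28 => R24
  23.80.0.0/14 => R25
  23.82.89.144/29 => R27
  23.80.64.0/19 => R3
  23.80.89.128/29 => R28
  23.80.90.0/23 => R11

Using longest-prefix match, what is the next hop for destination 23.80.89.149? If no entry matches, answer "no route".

R3

Routes whose prefix contains 23.80.89.149:
  23.64.0.0/11 (23.64.0.0 - 23.95.255.255) -> R21
  23.80.0.0/14 (23.80.0.0 - 23.83.255.255) -> R25
  23.80.64.0/19 (23.80.64.0 - 23.80.95.255) -> R3
More-specific entries that do NOT match:
  23.80.89.212/30 (23.80.89.212 - 23.80.89.215) does not contain 23.80.89.149
  23.80.89.208/29 (23.80.89.208 - 23.80.89.215) does not contain 23.80.89.149
  23.82.89.144/29 (23.82.89.144 - 23.82.89.151) does not contain 23.80.89.149
  23.80.89.128/29 (23.80.89.128 - 23.80.89.135) does not contain 23.80.89.149
  23.80.89.128/28 (23.80.89.128 - 23.80.89.143) does not contain 23.80.89.149
  23.80.90.0/23 (23.80.90.0 - 23.80.91.255) does not contain 23.80.89.149
  23.16.88.0/22 (23.16.88.0 - 23.16.91.255) does not contain 23.80.89.149
  23.80.24.0/22 (23.80.24.0 - 23.80.27.255) does not contain 23.80.89.149
  23.80.16.0/20 (23.80.16.0 - 23.80.31.255) does not contain 23.80.89.149
Longest matching prefix is /19 -> next hop R3.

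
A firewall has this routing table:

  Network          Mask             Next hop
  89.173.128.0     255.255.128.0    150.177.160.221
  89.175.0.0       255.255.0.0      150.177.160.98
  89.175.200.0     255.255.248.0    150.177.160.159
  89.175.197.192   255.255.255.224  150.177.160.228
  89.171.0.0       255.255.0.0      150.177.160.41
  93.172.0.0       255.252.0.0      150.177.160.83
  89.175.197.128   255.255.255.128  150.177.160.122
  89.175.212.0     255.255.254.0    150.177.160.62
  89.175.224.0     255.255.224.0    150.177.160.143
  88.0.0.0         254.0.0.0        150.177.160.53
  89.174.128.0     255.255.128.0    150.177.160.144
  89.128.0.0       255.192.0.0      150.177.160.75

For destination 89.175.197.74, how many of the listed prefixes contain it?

3

Prefixes containing 89.175.197.74:
  88.0.0.0/7 (88.0.0.0 - 89.255.255.255)
  89.128.0.0/10 (89.128.0.0 - 89.191.255.255)
  89.175.0.0/16 (89.175.0.0 - 89.175.255.255)
Total matching entries: 3.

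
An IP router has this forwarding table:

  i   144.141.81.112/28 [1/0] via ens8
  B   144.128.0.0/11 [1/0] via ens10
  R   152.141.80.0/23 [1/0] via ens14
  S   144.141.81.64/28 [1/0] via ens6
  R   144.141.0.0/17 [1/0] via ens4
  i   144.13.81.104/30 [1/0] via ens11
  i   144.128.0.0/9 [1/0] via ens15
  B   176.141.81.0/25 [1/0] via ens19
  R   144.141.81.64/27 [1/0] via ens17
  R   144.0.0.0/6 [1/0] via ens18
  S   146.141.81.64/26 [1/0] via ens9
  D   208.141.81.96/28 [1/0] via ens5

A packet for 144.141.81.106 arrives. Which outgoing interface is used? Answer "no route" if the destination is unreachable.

ens4

Routes whose prefix contains 144.141.81.106:
  144.0.0.0/6 (144.0.0.0 - 147.255.255.255) -> ens18
  144.128.0.0/9 (144.128.0.0 - 144.255.255.255) -> ens15
  144.128.0.0/11 (144.128.0.0 - 144.159.255.255) -> ens10
  144.141.0.0/17 (144.141.0.0 - 144.141.127.255) -> ens4
More-specific entries that do NOT match:
  144.13.81.104/30 (144.13.81.104 - 144.13.81.107) does not contain 144.141.81.106
  144.141.81.112/28 (144.141.81.112 - 144.141.81.127) does not contain 144.141.81.106
  144.141.81.64/28 (144.141.81.64 - 144.141.81.79) does not contain 144.141.81.106
  208.141.81.96/28 (208.141.81.96 - 208.141.81.111) does not contain 144.141.81.106
  144.141.81.64/27 (144.141.81.64 - 144.141.81.95) does not contain 144.141.81.106
  146.141.81.64/26 (146.141.81.64 - 146.141.81.127) does not contain 144.141.81.106
  176.141.81.0/25 (176.141.81.0 - 176.141.81.127) does not contain 144.141.81.106
  152.141.80.0/23 (152.141.80.0 - 152.141.81.255) does not contain 144.141.81.106
Longest matching prefix is /17 -> interface ens4.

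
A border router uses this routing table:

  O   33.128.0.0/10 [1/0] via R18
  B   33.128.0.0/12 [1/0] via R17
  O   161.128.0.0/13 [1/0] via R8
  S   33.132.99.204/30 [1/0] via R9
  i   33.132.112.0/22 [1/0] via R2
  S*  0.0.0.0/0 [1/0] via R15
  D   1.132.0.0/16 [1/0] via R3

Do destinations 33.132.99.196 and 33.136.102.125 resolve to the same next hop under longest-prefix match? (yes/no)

yes

33.132.99.196: longest match 33.128.0.0/12 -> R17
33.136.102.125: longest match 33.128.0.0/12 -> R17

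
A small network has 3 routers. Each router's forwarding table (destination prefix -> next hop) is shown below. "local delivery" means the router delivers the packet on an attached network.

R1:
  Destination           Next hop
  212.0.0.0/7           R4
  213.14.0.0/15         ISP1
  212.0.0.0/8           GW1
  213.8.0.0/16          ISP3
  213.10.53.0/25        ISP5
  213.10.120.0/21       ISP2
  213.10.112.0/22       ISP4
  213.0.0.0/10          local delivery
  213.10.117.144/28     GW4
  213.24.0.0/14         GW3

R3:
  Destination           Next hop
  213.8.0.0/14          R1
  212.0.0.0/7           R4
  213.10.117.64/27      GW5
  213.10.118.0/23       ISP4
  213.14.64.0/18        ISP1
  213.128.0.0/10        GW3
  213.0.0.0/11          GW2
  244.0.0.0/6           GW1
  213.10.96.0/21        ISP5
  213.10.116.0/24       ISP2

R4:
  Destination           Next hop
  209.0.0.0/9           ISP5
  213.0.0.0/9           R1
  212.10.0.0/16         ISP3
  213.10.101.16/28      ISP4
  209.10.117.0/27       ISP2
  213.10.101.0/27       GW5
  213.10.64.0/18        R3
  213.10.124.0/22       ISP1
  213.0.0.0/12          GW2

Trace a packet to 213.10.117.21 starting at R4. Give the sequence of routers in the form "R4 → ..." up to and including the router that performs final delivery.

R4 → R3 → R1

At R4: longest match for 213.10.117.21 is 213.10.64.0/18 -> R3
At R3: longest match for 213.10.117.21 is 213.8.0.0/14 -> R1
At R1: longest match for 213.10.117.21 is 213.0.0.0/10 -> local delivery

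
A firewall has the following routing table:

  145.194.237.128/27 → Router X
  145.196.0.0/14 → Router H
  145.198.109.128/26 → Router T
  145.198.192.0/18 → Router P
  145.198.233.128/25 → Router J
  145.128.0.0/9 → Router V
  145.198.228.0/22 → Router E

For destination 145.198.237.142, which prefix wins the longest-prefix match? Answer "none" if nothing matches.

Entries matching 145.198.237.142:
  145.128.0.0/9 (145.128.0.0 - 145.255.255.255)
  145.196.0.0/14 (145.196.0.0 - 145.199.255.255)
  145.198.192.0/18 (145.198.192.0 - 145.198.255.255)
Most specific is 145.198.192.0/18.

145.198.192.0/18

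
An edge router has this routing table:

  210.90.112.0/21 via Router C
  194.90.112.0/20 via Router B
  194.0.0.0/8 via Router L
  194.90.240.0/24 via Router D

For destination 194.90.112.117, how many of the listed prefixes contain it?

2

Prefixes containing 194.90.112.117:
  194.0.0.0/8 (194.0.0.0 - 194.255.255.255)
  194.90.112.0/20 (194.90.112.0 - 194.90.127.255)
Total matching entries: 2.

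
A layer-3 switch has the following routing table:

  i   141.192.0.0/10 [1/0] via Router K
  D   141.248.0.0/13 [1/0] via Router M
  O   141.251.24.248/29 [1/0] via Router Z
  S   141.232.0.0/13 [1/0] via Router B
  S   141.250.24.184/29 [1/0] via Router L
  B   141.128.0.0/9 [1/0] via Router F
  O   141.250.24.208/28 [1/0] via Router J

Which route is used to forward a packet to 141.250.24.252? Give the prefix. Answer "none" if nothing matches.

141.248.0.0/13

Entries matching 141.250.24.252:
  141.128.0.0/9 (141.128.0.0 - 141.255.255.255)
  141.192.0.0/10 (141.192.0.0 - 141.255.255.255)
  141.248.0.0/13 (141.248.0.0 - 141.255.255.255)
Most specific is 141.248.0.0/13.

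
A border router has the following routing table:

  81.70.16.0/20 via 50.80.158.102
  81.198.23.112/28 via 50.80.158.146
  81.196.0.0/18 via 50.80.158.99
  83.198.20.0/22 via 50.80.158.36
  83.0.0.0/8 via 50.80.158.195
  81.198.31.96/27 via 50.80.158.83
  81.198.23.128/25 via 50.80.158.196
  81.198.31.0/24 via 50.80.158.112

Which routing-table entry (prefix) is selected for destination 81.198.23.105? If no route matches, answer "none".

81.198.23.105 is outside every listed prefix and there is no default route.

none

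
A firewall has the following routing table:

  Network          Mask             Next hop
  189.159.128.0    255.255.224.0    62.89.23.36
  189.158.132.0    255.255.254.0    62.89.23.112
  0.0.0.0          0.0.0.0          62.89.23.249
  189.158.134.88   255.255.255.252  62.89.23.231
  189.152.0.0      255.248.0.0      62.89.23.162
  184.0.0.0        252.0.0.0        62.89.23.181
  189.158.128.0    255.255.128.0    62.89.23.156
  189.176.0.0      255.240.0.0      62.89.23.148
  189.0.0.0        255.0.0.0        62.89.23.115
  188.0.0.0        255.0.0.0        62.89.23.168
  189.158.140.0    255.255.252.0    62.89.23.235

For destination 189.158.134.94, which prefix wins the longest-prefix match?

Entries matching 189.158.134.94:
  0.0.0.0/0 (default, matches everything)
  189.0.0.0/8 (189.0.0.0 - 189.255.255.255)
  189.152.0.0/13 (189.152.0.0 - 189.159.255.255)
  189.158.128.0/17 (189.158.128.0 - 189.158.255.255)
Most specific is 189.158.128.0/17.

189.158.128.0/17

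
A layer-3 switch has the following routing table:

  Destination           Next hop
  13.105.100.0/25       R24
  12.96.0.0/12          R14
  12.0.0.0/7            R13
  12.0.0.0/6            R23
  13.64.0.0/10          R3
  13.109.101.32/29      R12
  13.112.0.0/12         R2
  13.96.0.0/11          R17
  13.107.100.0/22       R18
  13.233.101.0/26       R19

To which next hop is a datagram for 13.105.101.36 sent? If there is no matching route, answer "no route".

Routes whose prefix contains 13.105.101.36:
  12.0.0.0/6 (12.0.0.0 - 15.255.255.255) -> R23
  12.0.0.0/7 (12.0.0.0 - 13.255.255.255) -> R13
  13.64.0.0/10 (13.64.0.0 - 13.127.255.255) -> R3
  13.96.0.0/11 (13.96.0.0 - 13.127.255.255) -> R17
More-specific entries that do NOT match:
  13.109.101.32/29 (13.109.101.32 - 13.109.101.39) does not contain 13.105.101.36
  13.233.101.0/26 (13.233.101.0 - 13.233.101.63) does not contain 13.105.101.36
  13.105.100.0/25 (13.105.100.0 - 13.105.100.127) does not contain 13.105.101.36
  13.107.100.0/22 (13.107.100.0 - 13.107.103.255) does not contain 13.105.101.36
  12.96.0.0/12 (12.96.0.0 - 12.111.255.255) does not contain 13.105.101.36
  13.112.0.0/12 (13.112.0.0 - 13.127.255.255) does not contain 13.105.101.36
Longest matching prefix is /11 -> next hop R17.

R17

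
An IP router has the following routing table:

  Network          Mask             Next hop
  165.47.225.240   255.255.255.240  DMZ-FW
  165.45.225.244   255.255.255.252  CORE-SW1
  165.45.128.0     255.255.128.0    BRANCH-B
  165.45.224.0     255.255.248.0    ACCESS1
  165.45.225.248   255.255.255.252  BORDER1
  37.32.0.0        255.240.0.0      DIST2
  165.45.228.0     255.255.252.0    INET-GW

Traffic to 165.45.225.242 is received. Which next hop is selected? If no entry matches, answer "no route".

ACCESS1

Routes whose prefix contains 165.45.225.242:
  165.45.128.0/17 (165.45.128.0 - 165.45.255.255) -> BRANCH-B
  165.45.224.0/21 (165.45.224.0 - 165.45.231.255) -> ACCESS1
More-specific entries that do NOT match:
  165.45.225.244/30 (165.45.225.244 - 165.45.225.247) does not contain 165.45.225.242
  165.45.225.248/30 (165.45.225.248 - 165.45.225.251) does not contain 165.45.225.242
  165.47.225.240/28 (165.47.225.240 - 165.47.225.255) does not contain 165.45.225.242
  165.45.228.0/22 (165.45.228.0 - 165.45.231.255) does not contain 165.45.225.242
Longest matching prefix is /21 -> next hop ACCESS1.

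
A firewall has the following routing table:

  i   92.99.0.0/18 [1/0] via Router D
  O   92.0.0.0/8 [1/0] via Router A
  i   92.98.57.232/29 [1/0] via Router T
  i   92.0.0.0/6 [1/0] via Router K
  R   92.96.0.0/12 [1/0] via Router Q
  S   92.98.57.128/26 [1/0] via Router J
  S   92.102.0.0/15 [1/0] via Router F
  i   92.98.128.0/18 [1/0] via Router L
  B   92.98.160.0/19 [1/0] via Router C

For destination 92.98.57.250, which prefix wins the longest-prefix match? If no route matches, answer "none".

92.96.0.0/12

Entries matching 92.98.57.250:
  92.0.0.0/6 (92.0.0.0 - 95.255.255.255)
  92.0.0.0/8 (92.0.0.0 - 92.255.255.255)
  92.96.0.0/12 (92.96.0.0 - 92.111.255.255)
Most specific is 92.96.0.0/12.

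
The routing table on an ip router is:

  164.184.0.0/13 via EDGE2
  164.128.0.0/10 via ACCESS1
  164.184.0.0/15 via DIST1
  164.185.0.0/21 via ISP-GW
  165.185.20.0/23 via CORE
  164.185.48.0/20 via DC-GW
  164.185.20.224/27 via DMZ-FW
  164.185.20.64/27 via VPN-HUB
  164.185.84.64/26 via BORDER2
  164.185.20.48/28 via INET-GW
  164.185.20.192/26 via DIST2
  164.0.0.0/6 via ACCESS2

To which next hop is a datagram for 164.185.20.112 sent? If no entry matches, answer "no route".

DIST1

Routes whose prefix contains 164.185.20.112:
  164.0.0.0/6 (164.0.0.0 - 167.255.255.255) -> ACCESS2
  164.128.0.0/10 (164.128.0.0 - 164.191.255.255) -> ACCESS1
  164.184.0.0/13 (164.184.0.0 - 164.191.255.255) -> EDGE2
  164.184.0.0/15 (164.184.0.0 - 164.185.255.255) -> DIST1
More-specific entries that do NOT match:
  164.185.20.48/28 (164.185.20.48 - 164.185.20.63) does not contain 164.185.20.112
  164.185.20.224/27 (164.185.20.224 - 164.185.20.255) does not contain 164.185.20.112
  164.185.20.64/27 (164.185.20.64 - 164.185.20.95) does not contain 164.185.20.112
  164.185.84.64/26 (164.185.84.64 - 164.185.84.127) does not contain 164.185.20.112
  164.185.20.192/26 (164.185.20.192 - 164.185.20.255) does not contain 164.185.20.112
  165.185.20.0/23 (165.185.20.0 - 165.185.21.255) does not contain 164.185.20.112
  164.185.0.0/21 (164.185.0.0 - 164.185.7.255) does not contain 164.185.20.112
  164.185.48.0/20 (164.185.48.0 - 164.185.63.255) does not contain 164.185.20.112
Longest matching prefix is /15 -> next hop DIST1.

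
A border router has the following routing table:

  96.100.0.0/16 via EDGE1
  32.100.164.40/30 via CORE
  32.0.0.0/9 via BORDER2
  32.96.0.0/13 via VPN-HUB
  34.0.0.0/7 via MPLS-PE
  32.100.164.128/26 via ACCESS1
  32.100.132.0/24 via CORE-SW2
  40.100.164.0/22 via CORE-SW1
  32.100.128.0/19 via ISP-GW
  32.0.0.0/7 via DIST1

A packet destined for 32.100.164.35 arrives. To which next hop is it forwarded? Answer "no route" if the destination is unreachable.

Routes whose prefix contains 32.100.164.35:
  32.0.0.0/7 (32.0.0.0 - 33.255.255.255) -> DIST1
  32.0.0.0/9 (32.0.0.0 - 32.127.255.255) -> BORDER2
  32.96.0.0/13 (32.96.0.0 - 32.103.255.255) -> VPN-HUB
More-specific entries that do NOT match:
  32.100.164.40/30 (32.100.164.40 - 32.100.164.43) does not contain 32.100.164.35
  32.100.164.128/26 (32.100.164.128 - 32.100.164.191) does not contain 32.100.164.35
  32.100.132.0/24 (32.100.132.0 - 32.100.132.255) does not contain 32.100.164.35
  40.100.164.0/22 (40.100.164.0 - 40.100.167.255) does not contain 32.100.164.35
  32.100.128.0/19 (32.100.128.0 - 32.100.159.255) does not contain 32.100.164.35
  96.100.0.0/16 (96.100.0.0 - 96.100.255.255) does not contain 32.100.164.35
Longest matching prefix is /13 -> next hop VPN-HUB.

VPN-HUB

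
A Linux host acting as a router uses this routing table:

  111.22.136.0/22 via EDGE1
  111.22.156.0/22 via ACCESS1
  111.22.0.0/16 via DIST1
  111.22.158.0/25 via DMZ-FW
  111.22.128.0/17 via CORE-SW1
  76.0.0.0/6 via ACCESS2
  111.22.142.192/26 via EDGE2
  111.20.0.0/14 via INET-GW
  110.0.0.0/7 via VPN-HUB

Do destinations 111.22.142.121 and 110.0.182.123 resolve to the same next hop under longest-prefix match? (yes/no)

111.22.142.121: longest match 111.22.128.0/17 -> CORE-SW1
110.0.182.123: longest match 110.0.0.0/7 -> VPN-HUB

no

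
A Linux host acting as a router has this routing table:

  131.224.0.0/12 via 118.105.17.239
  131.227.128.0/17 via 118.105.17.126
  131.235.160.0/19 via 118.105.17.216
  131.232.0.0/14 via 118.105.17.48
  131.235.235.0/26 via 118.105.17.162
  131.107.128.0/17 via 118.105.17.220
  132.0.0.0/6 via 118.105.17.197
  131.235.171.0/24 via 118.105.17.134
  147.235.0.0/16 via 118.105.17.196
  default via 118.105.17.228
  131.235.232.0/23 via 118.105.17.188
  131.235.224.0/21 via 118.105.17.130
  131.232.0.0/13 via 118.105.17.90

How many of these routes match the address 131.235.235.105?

4

Prefixes containing 131.235.235.105:
  0.0.0.0/0 (default, matches everything)
  131.224.0.0/12 (131.224.0.0 - 131.239.255.255)
  131.232.0.0/13 (131.232.0.0 - 131.239.255.255)
  131.232.0.0/14 (131.232.0.0 - 131.235.255.255)
Total matching entries: 4.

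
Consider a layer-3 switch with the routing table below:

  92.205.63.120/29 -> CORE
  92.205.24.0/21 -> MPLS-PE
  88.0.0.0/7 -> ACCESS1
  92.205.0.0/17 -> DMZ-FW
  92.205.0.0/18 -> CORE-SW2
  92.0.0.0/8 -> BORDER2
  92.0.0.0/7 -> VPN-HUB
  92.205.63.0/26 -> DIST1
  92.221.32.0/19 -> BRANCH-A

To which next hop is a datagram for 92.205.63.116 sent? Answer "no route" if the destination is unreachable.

CORE-SW2

Routes whose prefix contains 92.205.63.116:
  92.0.0.0/7 (92.0.0.0 - 93.255.255.255) -> VPN-HUB
  92.0.0.0/8 (92.0.0.0 - 92.255.255.255) -> BORDER2
  92.205.0.0/17 (92.205.0.0 - 92.205.127.255) -> DMZ-FW
  92.205.0.0/18 (92.205.0.0 - 92.205.63.255) -> CORE-SW2
More-specific entries that do NOT match:
  92.205.63.120/29 (92.205.63.120 - 92.205.63.127) does not contain 92.205.63.116
  92.205.63.0/26 (92.205.63.0 - 92.205.63.63) does not contain 92.205.63.116
  92.205.24.0/21 (92.205.24.0 - 92.205.31.255) does not contain 92.205.63.116
  92.221.32.0/19 (92.221.32.0 - 92.221.63.255) does not contain 92.205.63.116
Longest matching prefix is /18 -> next hop CORE-SW2.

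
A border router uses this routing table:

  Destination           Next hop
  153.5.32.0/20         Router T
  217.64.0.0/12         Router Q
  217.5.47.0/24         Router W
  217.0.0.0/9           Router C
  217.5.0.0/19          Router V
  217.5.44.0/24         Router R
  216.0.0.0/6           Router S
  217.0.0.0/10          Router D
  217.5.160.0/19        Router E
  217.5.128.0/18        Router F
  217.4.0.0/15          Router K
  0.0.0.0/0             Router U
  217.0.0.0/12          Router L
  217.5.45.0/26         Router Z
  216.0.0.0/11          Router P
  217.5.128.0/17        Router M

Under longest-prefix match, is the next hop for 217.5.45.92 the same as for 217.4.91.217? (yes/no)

yes

217.5.45.92: longest match 217.4.0.0/15 -> Router K
217.4.91.217: longest match 217.4.0.0/15 -> Router K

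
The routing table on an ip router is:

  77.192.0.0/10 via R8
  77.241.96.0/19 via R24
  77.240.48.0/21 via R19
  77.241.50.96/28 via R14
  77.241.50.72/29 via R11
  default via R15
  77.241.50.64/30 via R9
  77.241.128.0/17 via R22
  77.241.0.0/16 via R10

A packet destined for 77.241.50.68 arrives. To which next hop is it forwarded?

R10

Routes whose prefix contains 77.241.50.68:
  0.0.0.0/0 (default, matches everything) -> R15
  77.192.0.0/10 (77.192.0.0 - 77.255.255.255) -> R8
  77.241.0.0/16 (77.241.0.0 - 77.241.255.255) -> R10
More-specific entries that do NOT match:
  77.241.50.64/30 (77.241.50.64 - 77.241.50.67) does not contain 77.241.50.68
  77.241.50.72/29 (77.241.50.72 - 77.241.50.79) does not contain 77.241.50.68
  77.241.50.96/28 (77.241.50.96 - 77.241.50.111) does not contain 77.241.50.68
  77.240.48.0/21 (77.240.48.0 - 77.240.55.255) does not contain 77.241.50.68
  77.241.96.0/19 (77.241.96.0 - 77.241.127.255) does not contain 77.241.50.68
  77.241.128.0/17 (77.241.128.0 - 77.241.255.255) does not contain 77.241.50.68
Longest matching prefix is /16 -> next hop R10.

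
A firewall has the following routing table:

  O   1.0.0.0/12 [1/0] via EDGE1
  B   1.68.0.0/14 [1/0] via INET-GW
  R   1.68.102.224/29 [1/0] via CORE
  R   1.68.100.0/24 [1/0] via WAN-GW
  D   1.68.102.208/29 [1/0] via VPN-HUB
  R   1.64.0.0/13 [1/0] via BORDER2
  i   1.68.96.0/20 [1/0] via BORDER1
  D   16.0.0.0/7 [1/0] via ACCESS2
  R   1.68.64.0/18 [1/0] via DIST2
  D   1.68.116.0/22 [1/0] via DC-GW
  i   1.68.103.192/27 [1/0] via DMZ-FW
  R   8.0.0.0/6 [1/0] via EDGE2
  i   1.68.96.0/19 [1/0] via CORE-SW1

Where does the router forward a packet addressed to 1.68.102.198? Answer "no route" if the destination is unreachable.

BORDER1

Routes whose prefix contains 1.68.102.198:
  1.64.0.0/13 (1.64.0.0 - 1.71.255.255) -> BORDER2
  1.68.0.0/14 (1.68.0.0 - 1.71.255.255) -> INET-GW
  1.68.64.0/18 (1.68.64.0 - 1.68.127.255) -> DIST2
  1.68.96.0/19 (1.68.96.0 - 1.68.127.255) -> CORE-SW1
  1.68.96.0/20 (1.68.96.0 - 1.68.111.255) -> BORDER1
More-specific entries that do NOT match:
  1.68.102.224/29 (1.68.102.224 - 1.68.102.231) does not contain 1.68.102.198
  1.68.102.208/29 (1.68.102.208 - 1.68.102.215) does not contain 1.68.102.198
  1.68.103.192/27 (1.68.103.192 - 1.68.103.223) does not contain 1.68.102.198
  1.68.100.0/24 (1.68.100.0 - 1.68.100.255) does not contain 1.68.102.198
  1.68.116.0/22 (1.68.116.0 - 1.68.119.255) does not contain 1.68.102.198
Longest matching prefix is /20 -> next hop BORDER1.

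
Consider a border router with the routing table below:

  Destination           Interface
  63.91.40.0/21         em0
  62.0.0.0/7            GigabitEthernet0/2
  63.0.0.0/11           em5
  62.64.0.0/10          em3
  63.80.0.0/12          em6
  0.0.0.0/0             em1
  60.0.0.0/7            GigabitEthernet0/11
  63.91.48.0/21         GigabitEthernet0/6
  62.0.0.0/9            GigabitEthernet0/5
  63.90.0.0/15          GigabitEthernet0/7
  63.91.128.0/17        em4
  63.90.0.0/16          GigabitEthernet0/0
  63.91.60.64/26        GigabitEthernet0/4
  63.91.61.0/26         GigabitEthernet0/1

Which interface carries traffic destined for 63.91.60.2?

GigabitEthernet0/7

Routes whose prefix contains 63.91.60.2:
  0.0.0.0/0 (default, matches everything) -> em1
  62.0.0.0/7 (62.0.0.0 - 63.255.255.255) -> GigabitEthernet0/2
  63.80.0.0/12 (63.80.0.0 - 63.95.255.255) -> em6
  63.90.0.0/15 (63.90.0.0 - 63.91.255.255) -> GigabitEthernet0/7
More-specific entries that do NOT match:
  63.91.60.64/26 (63.91.60.64 - 63.91.60.127) does not contain 63.91.60.2
  63.91.61.0/26 (63.91.61.0 - 63.91.61.63) does not contain 63.91.60.2
  63.91.40.0/21 (63.91.40.0 - 63.91.47.255) does not contain 63.91.60.2
  63.91.48.0/21 (63.91.48.0 - 63.91.55.255) does not contain 63.91.60.2
  63.91.128.0/17 (63.91.128.0 - 63.91.255.255) does not contain 63.91.60.2
  63.90.0.0/16 (63.90.0.0 - 63.90.255.255) does not contain 63.91.60.2
Longest matching prefix is /15 -> interface GigabitEthernet0/7.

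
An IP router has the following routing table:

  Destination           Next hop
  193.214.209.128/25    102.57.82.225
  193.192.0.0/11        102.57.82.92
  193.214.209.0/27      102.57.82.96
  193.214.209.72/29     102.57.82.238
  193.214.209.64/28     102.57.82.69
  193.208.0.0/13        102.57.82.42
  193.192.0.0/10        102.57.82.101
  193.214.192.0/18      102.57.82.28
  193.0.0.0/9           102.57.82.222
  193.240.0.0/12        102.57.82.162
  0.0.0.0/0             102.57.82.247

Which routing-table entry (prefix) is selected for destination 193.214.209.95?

193.214.192.0/18

Entries matching 193.214.209.95:
  0.0.0.0/0 (default, matches everything)
  193.192.0.0/10 (193.192.0.0 - 193.255.255.255)
  193.192.0.0/11 (193.192.0.0 - 193.223.255.255)
  193.208.0.0/13 (193.208.0.0 - 193.215.255.255)
  193.214.192.0/18 (193.214.192.0 - 193.214.255.255)
Most specific is 193.214.192.0/18.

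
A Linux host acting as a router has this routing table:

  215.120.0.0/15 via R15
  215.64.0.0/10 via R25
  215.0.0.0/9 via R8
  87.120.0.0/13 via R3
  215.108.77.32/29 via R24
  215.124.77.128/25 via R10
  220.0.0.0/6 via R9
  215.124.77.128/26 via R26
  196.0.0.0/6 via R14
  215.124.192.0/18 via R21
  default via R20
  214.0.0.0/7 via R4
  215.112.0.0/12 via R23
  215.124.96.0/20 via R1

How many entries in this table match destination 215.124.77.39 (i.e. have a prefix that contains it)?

Prefixes containing 215.124.77.39:
  0.0.0.0/0 (default, matches everything)
  214.0.0.0/7 (214.0.0.0 - 215.255.255.255)
  215.0.0.0/9 (215.0.0.0 - 215.127.255.255)
  215.64.0.0/10 (215.64.0.0 - 215.127.255.255)
  215.112.0.0/12 (215.112.0.0 - 215.127.255.255)
Total matching entries: 5.

5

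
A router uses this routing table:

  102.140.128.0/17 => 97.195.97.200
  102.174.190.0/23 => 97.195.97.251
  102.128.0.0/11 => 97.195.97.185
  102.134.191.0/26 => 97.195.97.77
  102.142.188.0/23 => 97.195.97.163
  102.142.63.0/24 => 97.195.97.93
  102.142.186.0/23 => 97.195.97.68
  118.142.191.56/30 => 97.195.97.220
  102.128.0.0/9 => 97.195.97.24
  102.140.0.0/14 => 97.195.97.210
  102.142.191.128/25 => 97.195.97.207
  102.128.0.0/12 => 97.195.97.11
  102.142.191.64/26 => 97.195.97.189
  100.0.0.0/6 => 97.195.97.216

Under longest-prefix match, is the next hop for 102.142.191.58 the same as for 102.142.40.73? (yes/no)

102.142.191.58: longest match 102.140.0.0/14 -> 97.195.97.210
102.142.40.73: longest match 102.140.0.0/14 -> 97.195.97.210

yes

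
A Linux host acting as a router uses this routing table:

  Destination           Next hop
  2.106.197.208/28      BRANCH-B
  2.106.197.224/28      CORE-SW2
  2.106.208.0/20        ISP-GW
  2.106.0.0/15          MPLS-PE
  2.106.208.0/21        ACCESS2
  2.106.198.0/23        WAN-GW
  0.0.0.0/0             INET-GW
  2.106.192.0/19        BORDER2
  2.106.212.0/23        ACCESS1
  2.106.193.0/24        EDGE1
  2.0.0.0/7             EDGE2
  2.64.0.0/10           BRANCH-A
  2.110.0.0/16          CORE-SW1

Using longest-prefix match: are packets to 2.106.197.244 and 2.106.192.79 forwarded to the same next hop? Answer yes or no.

2.106.197.244: longest match 2.106.192.0/19 -> BORDER2
2.106.192.79: longest match 2.106.192.0/19 -> BORDER2

yes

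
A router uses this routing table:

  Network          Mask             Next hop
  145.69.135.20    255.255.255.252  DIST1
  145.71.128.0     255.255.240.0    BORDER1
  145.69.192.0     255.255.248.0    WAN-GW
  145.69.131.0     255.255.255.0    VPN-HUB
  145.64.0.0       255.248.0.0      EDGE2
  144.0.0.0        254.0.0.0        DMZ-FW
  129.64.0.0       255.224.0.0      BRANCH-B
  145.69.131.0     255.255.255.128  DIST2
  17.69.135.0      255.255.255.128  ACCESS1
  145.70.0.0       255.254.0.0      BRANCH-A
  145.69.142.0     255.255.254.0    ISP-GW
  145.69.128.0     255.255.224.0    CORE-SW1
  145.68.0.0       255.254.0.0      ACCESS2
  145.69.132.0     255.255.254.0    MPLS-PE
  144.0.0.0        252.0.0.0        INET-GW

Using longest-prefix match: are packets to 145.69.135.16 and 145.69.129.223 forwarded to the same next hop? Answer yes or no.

145.69.135.16: longest match 145.69.128.0/19 -> CORE-SW1
145.69.129.223: longest match 145.69.128.0/19 -> CORE-SW1

yes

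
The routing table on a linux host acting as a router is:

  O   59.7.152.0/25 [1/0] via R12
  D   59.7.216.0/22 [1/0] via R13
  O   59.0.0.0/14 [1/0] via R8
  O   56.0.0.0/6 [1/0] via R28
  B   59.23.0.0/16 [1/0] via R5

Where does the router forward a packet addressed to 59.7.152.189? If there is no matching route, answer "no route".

R28

Routes whose prefix contains 59.7.152.189:
  56.0.0.0/6 (56.0.0.0 - 59.255.255.255) -> R28
More-specific entries that do NOT match:
  59.7.152.0/25 (59.7.152.0 - 59.7.152.127) does not contain 59.7.152.189
  59.7.216.0/22 (59.7.216.0 - 59.7.219.255) does not contain 59.7.152.189
  59.23.0.0/16 (59.23.0.0 - 59.23.255.255) does not contain 59.7.152.189
  59.0.0.0/14 (59.0.0.0 - 59.3.255.255) does not contain 59.7.152.189
Longest matching prefix is /6 -> next hop R28.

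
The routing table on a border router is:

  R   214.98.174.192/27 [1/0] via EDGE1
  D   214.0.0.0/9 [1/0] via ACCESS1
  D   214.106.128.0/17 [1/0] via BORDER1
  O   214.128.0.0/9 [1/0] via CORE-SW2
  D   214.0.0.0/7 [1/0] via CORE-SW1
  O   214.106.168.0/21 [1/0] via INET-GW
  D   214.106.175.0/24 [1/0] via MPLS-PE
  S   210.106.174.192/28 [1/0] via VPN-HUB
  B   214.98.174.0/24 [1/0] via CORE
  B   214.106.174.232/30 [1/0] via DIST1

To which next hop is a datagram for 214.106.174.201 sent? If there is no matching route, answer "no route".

Routes whose prefix contains 214.106.174.201:
  214.0.0.0/7 (214.0.0.0 - 215.255.255.255) -> CORE-SW1
  214.0.0.0/9 (214.0.0.0 - 214.127.255.255) -> ACCESS1
  214.106.128.0/17 (214.106.128.0 - 214.106.255.255) -> BORDER1
  214.106.168.0/21 (214.106.168.0 - 214.106.175.255) -> INET-GW
More-specific entries that do NOT match:
  214.106.174.232/30 (214.106.174.232 - 214.106.174.235) does not contain 214.106.174.201
  210.106.174.192/28 (210.106.174.192 - 210.106.174.207) does not contain 214.106.174.201
  214.98.174.192/27 (214.98.174.192 - 214.98.174.223) does not contain 214.106.174.201
  214.106.175.0/24 (214.106.175.0 - 214.106.175.255) does not contain 214.106.174.201
  214.98.174.0/24 (214.98.174.0 - 214.98.174.255) does not contain 214.106.174.201
Longest matching prefix is /21 -> next hop INET-GW.

INET-GW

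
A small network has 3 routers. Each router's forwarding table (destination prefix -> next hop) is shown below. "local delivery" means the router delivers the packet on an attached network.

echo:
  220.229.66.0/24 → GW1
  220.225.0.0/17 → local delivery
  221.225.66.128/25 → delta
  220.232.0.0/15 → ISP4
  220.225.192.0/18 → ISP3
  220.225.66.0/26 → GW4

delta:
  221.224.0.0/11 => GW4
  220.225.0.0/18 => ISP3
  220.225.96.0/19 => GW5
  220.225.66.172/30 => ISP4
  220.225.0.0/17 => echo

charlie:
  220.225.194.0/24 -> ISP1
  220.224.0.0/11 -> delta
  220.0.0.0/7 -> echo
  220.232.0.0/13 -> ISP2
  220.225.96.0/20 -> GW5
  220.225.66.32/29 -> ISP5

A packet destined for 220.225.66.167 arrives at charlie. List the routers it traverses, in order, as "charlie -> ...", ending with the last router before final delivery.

charlie -> delta -> echo

At charlie: longest match for 220.225.66.167 is 220.224.0.0/11 -> delta
At delta: longest match for 220.225.66.167 is 220.225.0.0/17 -> echo
At echo: longest match for 220.225.66.167 is 220.225.0.0/17 -> local delivery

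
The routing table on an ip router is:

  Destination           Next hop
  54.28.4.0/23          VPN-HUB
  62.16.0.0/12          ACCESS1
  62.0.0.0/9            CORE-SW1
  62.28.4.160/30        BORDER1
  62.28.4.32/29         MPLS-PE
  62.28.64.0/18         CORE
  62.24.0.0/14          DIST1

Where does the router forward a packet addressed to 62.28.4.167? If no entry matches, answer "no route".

ACCESS1

Routes whose prefix contains 62.28.4.167:
  62.0.0.0/9 (62.0.0.0 - 62.127.255.255) -> CORE-SW1
  62.16.0.0/12 (62.16.0.0 - 62.31.255.255) -> ACCESS1
More-specific entries that do NOT match:
  62.28.4.160/30 (62.28.4.160 - 62.28.4.163) does not contain 62.28.4.167
  62.28.4.32/29 (62.28.4.32 - 62.28.4.39) does not contain 62.28.4.167
  54.28.4.0/23 (54.28.4.0 - 54.28.5.255) does not contain 62.28.4.167
  62.28.64.0/18 (62.28.64.0 - 62.28.127.255) does not contain 62.28.4.167
  62.24.0.0/14 (62.24.0.0 - 62.27.255.255) does not contain 62.28.4.167
Longest matching prefix is /12 -> next hop ACCESS1.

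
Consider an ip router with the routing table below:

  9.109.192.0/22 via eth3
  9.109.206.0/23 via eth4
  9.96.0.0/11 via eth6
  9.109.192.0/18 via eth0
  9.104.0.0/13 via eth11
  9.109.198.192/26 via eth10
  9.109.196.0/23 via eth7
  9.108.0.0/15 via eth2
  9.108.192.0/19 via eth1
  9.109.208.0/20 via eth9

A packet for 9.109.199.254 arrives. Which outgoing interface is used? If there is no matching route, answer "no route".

eth0

Routes whose prefix contains 9.109.199.254:
  9.96.0.0/11 (9.96.0.0 - 9.127.255.255) -> eth6
  9.104.0.0/13 (9.104.0.0 - 9.111.255.255) -> eth11
  9.108.0.0/15 (9.108.0.0 - 9.109.255.255) -> eth2
  9.109.192.0/18 (9.109.192.0 - 9.109.255.255) -> eth0
More-specific entries that do NOT match:
  9.109.198.192/26 (9.109.198.192 - 9.109.198.255) does not contain 9.109.199.254
  9.109.206.0/23 (9.109.206.0 - 9.109.207.255) does not contain 9.109.199.254
  9.109.196.0/23 (9.109.196.0 - 9.109.197.255) does not contain 9.109.199.254
  9.109.192.0/22 (9.109.192.0 - 9.109.195.255) does not contain 9.109.199.254
  9.109.208.0/20 (9.109.208.0 - 9.109.223.255) does not contain 9.109.199.254
  9.108.192.0/19 (9.108.192.0 - 9.108.223.255) does not contain 9.109.199.254
Longest matching prefix is /18 -> interface eth0.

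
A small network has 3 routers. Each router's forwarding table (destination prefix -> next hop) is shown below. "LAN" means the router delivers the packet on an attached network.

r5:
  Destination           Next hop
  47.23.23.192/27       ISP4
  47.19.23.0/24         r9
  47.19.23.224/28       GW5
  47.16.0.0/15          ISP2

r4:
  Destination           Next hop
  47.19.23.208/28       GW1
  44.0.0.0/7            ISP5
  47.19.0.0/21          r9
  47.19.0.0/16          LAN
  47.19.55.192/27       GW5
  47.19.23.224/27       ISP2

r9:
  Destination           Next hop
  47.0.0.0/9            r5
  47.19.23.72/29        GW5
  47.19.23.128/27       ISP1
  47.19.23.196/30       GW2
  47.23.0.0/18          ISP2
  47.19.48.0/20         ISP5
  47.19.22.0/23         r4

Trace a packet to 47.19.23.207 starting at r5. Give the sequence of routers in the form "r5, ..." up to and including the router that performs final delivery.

r5, r9, r4

At r5: longest match for 47.19.23.207 is 47.19.23.0/24 -> r9
At r9: longest match for 47.19.23.207 is 47.19.22.0/23 -> r4
At r4: longest match for 47.19.23.207 is 47.19.0.0/16 -> LAN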